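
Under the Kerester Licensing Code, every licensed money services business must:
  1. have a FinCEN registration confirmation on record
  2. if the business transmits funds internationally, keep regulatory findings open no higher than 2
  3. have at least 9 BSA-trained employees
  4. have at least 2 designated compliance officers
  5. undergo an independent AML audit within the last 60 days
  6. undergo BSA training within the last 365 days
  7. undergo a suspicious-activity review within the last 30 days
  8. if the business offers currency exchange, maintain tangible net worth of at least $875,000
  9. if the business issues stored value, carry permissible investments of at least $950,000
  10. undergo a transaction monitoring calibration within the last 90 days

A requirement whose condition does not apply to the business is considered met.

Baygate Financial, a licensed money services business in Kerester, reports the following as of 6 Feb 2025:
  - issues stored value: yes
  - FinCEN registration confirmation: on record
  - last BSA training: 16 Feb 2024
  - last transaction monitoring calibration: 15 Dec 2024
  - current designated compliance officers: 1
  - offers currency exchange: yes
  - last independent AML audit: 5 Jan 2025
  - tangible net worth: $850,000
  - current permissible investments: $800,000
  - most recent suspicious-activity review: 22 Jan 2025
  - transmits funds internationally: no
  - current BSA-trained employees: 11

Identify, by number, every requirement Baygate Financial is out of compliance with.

1. FinCEN registration confirmation present → met
2. condition 'transmits funds internationally' does not hold → requirement n/a → met
3. BSA-trained employees 11 ≥ 9 → met
4. designated compliance officers 1 < 2 → not met
5. independent AML audit 32 days ago vs limit 60 → met
6. BSA training 356 days ago vs limit 365 → met
7. suspicious-activity review 15 days ago vs limit 30 → met
8. condition 'offers currency exchange' holds; tangible net worth $850,000 < $875,000 → not met
9. condition 'issues stored value' holds; permissible investments $800,000 < $950,000 → not met
10. transaction monitoring calibration 53 days ago vs limit 90 → met
Not met: 4, 8, 9

4, 8, 9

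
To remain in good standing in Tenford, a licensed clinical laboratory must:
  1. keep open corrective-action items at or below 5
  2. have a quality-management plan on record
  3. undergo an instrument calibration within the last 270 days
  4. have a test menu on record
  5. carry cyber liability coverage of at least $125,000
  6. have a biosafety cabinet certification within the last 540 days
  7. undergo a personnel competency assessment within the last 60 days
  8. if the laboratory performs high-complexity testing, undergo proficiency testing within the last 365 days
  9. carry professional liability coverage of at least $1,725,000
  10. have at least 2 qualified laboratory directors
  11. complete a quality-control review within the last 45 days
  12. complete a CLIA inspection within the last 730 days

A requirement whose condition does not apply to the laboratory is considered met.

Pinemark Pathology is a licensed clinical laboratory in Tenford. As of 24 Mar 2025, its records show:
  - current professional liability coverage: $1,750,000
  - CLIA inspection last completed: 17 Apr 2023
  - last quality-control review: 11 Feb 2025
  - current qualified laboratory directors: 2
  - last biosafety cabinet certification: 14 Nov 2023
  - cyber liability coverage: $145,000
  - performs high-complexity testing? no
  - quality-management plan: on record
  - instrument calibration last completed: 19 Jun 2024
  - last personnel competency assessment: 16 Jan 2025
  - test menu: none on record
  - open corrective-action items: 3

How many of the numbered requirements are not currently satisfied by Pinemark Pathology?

1. open corrective-action items 3 ≤ 5 → met
2. quality-management plan present → met
3. instrument calibration 278 days ago vs limit 270 → not met
4. test menu absent → not met
5. cyber liability coverage $145,000 ≥ $125,000 → met
6. biosafety cabinet certification 496 days ago vs limit 540 → met
7. personnel competency assessment 67 days ago vs limit 60 → not met
8. condition 'performs high-complexity testing' does not hold → requirement n/a → met
9. professional liability coverage $1,750,000 ≥ $1,725,000 → met
10. qualified laboratory directors 2 ≥ 2 → met
11. quality-control review 41 days ago vs limit 45 → met
12. CLIA inspection 707 days ago vs limit 730 → met
Not met: 3 of 12

3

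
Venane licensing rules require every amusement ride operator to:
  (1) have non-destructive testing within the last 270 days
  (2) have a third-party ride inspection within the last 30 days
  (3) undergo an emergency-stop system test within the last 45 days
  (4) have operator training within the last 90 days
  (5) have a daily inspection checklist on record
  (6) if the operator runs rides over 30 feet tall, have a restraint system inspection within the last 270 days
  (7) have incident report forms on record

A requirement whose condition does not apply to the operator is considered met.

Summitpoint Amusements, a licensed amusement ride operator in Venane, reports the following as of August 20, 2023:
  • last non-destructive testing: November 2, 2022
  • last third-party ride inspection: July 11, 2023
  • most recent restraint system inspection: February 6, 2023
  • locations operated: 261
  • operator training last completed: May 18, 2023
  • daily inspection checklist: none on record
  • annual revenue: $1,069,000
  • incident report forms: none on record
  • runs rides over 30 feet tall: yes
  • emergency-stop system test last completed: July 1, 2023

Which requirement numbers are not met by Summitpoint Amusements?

1, 2, 3, 4, 5, 7

1. non-destructive testing 291 days ago vs limit 270 → not met
2. third-party ride inspection 40 days ago vs limit 30 → not met
3. emergency-stop system test 50 days ago vs limit 45 → not met
4. operator training 94 days ago vs limit 90 → not met
5. daily inspection checklist absent → not met
6. condition 'runs rides over 30 feet tall' holds; restraint system inspection 195 days ago vs limit 270 → met
7. incident report forms absent → not met
Not met: 1, 2, 3, 4, 5, 7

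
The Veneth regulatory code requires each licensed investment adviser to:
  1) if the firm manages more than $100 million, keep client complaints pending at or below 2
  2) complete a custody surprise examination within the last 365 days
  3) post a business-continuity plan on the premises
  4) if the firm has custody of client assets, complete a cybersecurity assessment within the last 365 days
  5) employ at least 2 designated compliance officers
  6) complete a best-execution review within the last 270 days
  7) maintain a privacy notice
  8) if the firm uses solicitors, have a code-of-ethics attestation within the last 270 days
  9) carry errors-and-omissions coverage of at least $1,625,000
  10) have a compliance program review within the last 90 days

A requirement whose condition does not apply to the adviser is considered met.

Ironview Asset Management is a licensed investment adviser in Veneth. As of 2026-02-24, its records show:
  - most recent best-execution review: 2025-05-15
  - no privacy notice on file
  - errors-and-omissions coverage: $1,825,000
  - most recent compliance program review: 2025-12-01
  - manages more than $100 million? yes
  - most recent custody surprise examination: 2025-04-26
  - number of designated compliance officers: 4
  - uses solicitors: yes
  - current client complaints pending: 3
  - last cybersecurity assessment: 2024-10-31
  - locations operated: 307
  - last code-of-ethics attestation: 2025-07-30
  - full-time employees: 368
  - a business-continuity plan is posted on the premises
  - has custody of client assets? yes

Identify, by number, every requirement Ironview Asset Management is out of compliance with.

1. condition 'manages more than $100 million' holds; client complaints pending 3 > 2 → not met
2. custody surprise examination 304 days ago vs limit 365 → met
3. business-continuity plan present → met
4. condition 'has custody of client assets' holds; cybersecurity assessment 481 days ago vs limit 365 → not met
5. designated compliance officers 4 ≥ 2 → met
6. best-execution review 285 days ago vs limit 270 → not met
7. privacy notice absent → not met
8. condition 'uses solicitors' holds; code-of-ethics attestation 209 days ago vs limit 270 → met
9. errors-and-omissions coverage $1,825,000 ≥ $1,625,000 → met
10. compliance program review 85 days ago vs limit 90 → met
Not met: 1, 4, 6, 7

1, 4, 6, 7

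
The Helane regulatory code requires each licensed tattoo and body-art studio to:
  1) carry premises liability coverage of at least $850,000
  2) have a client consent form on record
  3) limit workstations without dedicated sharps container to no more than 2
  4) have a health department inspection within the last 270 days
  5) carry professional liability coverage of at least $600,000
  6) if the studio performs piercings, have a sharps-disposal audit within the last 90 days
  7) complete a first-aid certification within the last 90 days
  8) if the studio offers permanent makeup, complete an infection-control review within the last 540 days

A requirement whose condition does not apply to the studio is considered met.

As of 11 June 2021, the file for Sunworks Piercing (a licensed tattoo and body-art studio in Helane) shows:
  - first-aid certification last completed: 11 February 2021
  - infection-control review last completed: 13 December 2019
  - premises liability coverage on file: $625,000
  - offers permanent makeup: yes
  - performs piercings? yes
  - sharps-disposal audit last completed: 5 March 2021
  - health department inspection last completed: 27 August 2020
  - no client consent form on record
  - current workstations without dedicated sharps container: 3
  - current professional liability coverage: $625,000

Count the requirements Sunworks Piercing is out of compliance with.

1. premises liability coverage $625,000 < $850,000 → not met
2. client consent form absent → not met
3. workstations without dedicated sharps container 3 > 2 → not met
4. health department inspection 288 days ago vs limit 270 → not met
5. professional liability coverage $625,000 ≥ $600,000 → met
6. condition 'performs piercings' holds; sharps-disposal audit 98 days ago vs limit 90 → not met
7. first-aid certification 120 days ago vs limit 90 → not met
8. condition 'offers permanent makeup' holds; infection-control review 546 days ago vs limit 540 → not met
Not met: 7 of 8

7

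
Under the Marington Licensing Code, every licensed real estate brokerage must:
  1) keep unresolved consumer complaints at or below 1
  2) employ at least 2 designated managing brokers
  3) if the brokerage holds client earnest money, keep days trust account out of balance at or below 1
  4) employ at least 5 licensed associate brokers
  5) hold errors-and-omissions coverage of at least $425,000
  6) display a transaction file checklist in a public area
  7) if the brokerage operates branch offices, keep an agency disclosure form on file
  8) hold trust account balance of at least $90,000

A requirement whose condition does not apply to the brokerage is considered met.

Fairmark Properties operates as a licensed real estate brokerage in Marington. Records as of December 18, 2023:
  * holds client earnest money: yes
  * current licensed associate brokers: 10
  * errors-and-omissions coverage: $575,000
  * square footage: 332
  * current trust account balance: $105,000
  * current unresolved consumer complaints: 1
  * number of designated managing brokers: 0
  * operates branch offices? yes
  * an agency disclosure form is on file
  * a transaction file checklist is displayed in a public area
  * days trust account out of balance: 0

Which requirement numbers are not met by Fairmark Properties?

1. unresolved consumer complaints 1 ≤ 1 → met
2. designated managing brokers 0 < 2 → not met
3. condition 'holds client earnest money' holds; days trust account out of balance 0 ≤ 1 → met
4. licensed associate brokers 10 ≥ 5 → met
5. errors-and-omissions coverage $575,000 ≥ $425,000 → met
6. transaction file checklist present → met
7. condition 'operates branch offices' holds; agency disclosure form present → met
8. trust account balance $105,000 ≥ $90,000 → met
Not met: 2

2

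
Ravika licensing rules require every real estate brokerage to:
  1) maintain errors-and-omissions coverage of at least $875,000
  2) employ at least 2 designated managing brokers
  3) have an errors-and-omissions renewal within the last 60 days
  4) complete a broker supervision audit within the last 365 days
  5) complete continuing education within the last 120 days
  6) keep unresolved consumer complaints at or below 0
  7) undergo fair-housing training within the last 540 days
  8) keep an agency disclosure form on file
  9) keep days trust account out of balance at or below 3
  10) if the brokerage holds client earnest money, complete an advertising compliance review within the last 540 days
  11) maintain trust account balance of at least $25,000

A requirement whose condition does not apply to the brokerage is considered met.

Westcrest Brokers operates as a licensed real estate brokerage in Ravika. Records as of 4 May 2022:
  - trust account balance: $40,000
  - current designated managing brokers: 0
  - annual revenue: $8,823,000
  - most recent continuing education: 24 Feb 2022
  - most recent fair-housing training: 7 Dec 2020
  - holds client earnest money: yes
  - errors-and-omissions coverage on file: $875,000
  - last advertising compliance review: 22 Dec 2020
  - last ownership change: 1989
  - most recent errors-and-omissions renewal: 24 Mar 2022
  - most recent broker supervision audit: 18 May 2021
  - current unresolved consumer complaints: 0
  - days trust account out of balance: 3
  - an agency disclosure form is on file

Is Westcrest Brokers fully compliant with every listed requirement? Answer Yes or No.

1. errors-and-omissions coverage $875,000 ≥ $875,000 → met
2. designated managing brokers 0 < 2 → not met
3. errors-and-omissions renewal 41 days ago vs limit 60 → met
4. broker supervision audit 351 days ago vs limit 365 → met
5. continuing education 69 days ago vs limit 120 → met
6. unresolved consumer complaints 0 ≤ 0 → met
7. fair-housing training 513 days ago vs limit 540 → met
8. agency disclosure form present → met
9. days trust account out of balance 3 ≤ 3 → met
10. condition 'holds client earnest money' holds; advertising compliance review 498 days ago vs limit 540 → met
11. trust account balance $40,000 ≥ $25,000 → met
Not met: 2

No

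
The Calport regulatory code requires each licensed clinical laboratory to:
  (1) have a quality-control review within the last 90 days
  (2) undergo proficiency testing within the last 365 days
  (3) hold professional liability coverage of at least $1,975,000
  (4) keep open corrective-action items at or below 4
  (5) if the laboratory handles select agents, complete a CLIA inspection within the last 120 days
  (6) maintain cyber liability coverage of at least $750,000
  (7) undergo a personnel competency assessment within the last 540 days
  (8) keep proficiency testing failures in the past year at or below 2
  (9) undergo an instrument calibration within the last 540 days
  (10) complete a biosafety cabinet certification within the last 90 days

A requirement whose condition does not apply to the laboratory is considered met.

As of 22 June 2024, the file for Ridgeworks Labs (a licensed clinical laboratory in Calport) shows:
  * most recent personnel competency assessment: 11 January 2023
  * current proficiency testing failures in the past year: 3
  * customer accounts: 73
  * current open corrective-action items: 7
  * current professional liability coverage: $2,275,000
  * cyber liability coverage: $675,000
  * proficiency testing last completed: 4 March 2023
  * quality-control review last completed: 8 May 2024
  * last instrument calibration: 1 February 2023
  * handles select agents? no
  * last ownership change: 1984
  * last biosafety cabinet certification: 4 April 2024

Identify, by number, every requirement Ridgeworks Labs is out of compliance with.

1. quality-control review 45 days ago vs limit 90 → met
2. proficiency testing 476 days ago vs limit 365 → not met
3. professional liability coverage $2,275,000 ≥ $1,975,000 → met
4. open corrective-action items 7 > 4 → not met
5. condition 'handles select agents' does not hold → requirement n/a → met
6. cyber liability coverage $675,000 < $750,000 → not met
7. personnel competency assessment 528 days ago vs limit 540 → met
8. proficiency testing failures in the past year 3 > 2 → not met
9. instrument calibration 507 days ago vs limit 540 → met
10. biosafety cabinet certification 79 days ago vs limit 90 → met
Not met: 2, 4, 6, 8

2, 4, 6, 8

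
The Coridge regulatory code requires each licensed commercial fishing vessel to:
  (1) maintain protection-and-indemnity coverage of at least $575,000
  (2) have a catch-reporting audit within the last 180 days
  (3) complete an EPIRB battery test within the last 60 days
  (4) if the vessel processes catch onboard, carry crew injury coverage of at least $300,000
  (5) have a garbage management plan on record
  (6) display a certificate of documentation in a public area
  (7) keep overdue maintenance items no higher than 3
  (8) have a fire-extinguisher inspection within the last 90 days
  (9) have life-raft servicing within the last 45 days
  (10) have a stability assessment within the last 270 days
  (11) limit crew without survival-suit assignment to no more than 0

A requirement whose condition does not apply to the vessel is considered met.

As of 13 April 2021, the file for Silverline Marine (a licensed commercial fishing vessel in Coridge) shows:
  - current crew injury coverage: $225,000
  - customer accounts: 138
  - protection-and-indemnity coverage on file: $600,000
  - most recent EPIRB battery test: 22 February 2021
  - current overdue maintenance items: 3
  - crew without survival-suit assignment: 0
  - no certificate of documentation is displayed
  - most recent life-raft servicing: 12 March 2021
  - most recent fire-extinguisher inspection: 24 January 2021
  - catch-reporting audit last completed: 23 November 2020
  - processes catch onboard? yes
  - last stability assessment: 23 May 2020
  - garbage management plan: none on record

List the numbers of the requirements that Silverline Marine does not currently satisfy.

4, 5, 6, 10

1. protection-and-indemnity coverage $600,000 ≥ $575,000 → met
2. catch-reporting audit 141 days ago vs limit 180 → met
3. EPIRB battery test 50 days ago vs limit 60 → met
4. condition 'processes catch onboard' holds; crew injury coverage $225,000 < $300,000 → not met
5. garbage management plan absent → not met
6. certificate of documentation absent → not met
7. overdue maintenance items 3 ≤ 3 → met
8. fire-extinguisher inspection 79 days ago vs limit 90 → met
9. life-raft servicing 32 days ago vs limit 45 → met
10. stability assessment 325 days ago vs limit 270 → not met
11. crew without survival-suit assignment 0 ≤ 0 → met
Not met: 4, 5, 6, 10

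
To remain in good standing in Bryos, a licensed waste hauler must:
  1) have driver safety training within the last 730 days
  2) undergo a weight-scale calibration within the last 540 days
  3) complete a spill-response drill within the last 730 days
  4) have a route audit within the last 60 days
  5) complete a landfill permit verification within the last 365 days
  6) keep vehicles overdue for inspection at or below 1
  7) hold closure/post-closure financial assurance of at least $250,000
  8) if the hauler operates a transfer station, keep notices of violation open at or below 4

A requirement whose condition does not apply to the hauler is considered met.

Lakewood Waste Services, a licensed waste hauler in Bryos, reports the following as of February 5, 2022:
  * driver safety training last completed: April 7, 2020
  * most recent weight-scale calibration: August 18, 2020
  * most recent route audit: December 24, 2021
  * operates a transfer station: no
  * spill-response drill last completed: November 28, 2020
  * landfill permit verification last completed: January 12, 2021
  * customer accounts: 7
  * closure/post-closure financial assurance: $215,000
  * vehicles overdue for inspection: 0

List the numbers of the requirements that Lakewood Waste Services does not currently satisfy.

5, 7

1. driver safety training 669 days ago vs limit 730 → met
2. weight-scale calibration 536 days ago vs limit 540 → met
3. spill-response drill 434 days ago vs limit 730 → met
4. route audit 43 days ago vs limit 60 → met
5. landfill permit verification 389 days ago vs limit 365 → not met
6. vehicles overdue for inspection 0 ≤ 1 → met
7. closure/post-closure financial assurance $215,000 < $250,000 → not met
8. condition 'operates a transfer station' does not hold → requirement n/a → met
Not met: 5, 7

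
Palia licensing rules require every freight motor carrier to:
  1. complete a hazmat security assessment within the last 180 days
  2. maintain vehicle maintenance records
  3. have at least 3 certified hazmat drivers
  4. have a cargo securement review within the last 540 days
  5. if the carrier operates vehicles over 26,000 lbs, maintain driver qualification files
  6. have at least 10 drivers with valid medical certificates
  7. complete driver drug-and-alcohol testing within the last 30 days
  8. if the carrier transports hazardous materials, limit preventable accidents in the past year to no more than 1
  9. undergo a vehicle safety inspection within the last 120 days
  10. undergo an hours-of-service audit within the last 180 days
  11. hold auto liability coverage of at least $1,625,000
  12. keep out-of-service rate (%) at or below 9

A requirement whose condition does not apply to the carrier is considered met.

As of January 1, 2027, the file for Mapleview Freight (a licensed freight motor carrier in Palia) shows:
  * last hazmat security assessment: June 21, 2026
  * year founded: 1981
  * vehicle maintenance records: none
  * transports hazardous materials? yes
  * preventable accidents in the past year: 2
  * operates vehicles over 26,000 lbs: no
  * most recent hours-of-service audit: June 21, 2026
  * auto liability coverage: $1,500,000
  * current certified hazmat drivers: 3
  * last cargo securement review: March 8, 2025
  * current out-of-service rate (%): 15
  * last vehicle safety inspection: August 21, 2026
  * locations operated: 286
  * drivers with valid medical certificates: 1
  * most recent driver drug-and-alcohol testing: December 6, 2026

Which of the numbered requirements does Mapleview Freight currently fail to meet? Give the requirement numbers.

1. hazmat security assessment 194 days ago vs limit 180 → not met
2. vehicle maintenance records absent → not met
3. certified hazmat drivers 3 ≥ 3 → met
4. cargo securement review 664 days ago vs limit 540 → not met
5. condition 'operates vehicles over 26,000 lbs' does not hold → requirement n/a → met
6. drivers with valid medical certificates 1 < 10 → not met
7. driver drug-and-alcohol testing 26 days ago vs limit 30 → met
8. condition 'transports hazardous materials' holds; preventable accidents in the past year 2 > 1 → not met
9. vehicle safety inspection 133 days ago vs limit 120 → not met
10. hours-of-service audit 194 days ago vs limit 180 → not met
11. auto liability coverage $1,500,000 < $1,625,000 → not met
12. out-of-service rate (%) 15 > 9 → not met
Not met: 1, 2, 4, 6, 8, 9, 10, 11, 12

1, 2, 4, 6, 8, 9, 10, 11, 12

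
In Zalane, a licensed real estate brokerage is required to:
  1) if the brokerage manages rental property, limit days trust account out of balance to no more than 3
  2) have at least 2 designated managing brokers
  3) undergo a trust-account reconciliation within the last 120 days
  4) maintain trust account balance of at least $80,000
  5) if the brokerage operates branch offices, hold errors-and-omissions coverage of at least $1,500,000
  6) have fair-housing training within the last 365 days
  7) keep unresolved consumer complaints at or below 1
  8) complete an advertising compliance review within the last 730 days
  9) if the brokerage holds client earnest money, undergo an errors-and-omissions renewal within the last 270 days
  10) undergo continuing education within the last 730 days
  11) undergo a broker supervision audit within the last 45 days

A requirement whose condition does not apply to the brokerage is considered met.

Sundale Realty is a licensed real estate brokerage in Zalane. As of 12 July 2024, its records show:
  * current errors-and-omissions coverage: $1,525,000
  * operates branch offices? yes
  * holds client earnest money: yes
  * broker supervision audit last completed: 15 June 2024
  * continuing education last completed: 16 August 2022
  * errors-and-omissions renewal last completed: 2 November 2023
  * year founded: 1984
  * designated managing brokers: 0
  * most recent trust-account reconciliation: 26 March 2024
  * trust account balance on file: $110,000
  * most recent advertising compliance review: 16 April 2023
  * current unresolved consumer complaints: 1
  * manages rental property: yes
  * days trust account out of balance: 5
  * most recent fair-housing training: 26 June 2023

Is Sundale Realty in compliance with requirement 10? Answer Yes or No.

10. continuing education 696 days ago vs limit 730 → met

Yes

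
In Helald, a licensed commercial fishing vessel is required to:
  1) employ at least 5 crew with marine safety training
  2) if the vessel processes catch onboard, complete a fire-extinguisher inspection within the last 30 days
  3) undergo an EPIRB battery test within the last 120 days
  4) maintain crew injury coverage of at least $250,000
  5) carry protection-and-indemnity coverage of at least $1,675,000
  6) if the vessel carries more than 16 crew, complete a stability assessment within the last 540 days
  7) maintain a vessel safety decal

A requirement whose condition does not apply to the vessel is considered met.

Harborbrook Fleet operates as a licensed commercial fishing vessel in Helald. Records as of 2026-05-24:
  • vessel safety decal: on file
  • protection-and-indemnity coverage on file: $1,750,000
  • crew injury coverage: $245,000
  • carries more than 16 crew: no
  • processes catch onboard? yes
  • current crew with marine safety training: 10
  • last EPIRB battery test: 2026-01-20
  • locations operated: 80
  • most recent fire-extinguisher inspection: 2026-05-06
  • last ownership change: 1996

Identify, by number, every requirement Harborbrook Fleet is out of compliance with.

3, 4

1. crew with marine safety training 10 ≥ 5 → met
2. condition 'processes catch onboard' holds; fire-extinguisher inspection 18 days ago vs limit 30 → met
3. EPIRB battery test 124 days ago vs limit 120 → not met
4. crew injury coverage $245,000 < $250,000 → not met
5. protection-and-indemnity coverage $1,750,000 ≥ $1,675,000 → met
6. condition 'carries more than 16 crew' does not hold → requirement n/a → met
7. vessel safety decal present → met
Not met: 3, 4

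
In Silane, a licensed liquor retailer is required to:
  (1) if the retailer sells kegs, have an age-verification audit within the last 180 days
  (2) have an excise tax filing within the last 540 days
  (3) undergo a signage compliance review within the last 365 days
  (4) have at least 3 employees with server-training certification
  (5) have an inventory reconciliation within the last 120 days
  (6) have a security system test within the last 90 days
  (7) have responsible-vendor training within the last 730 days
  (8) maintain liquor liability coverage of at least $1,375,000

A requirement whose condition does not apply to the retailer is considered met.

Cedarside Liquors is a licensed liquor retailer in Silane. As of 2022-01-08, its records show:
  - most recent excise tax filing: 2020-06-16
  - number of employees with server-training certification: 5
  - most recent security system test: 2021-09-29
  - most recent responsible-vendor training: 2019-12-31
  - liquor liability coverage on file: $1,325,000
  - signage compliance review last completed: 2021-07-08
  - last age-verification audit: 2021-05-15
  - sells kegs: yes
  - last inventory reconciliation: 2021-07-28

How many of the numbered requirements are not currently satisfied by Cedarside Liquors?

6

1. condition 'sells kegs' holds; age-verification audit 238 days ago vs limit 180 → not met
2. excise tax filing 571 days ago vs limit 540 → not met
3. signage compliance review 184 days ago vs limit 365 → met
4. employees with server-training certification 5 ≥ 3 → met
5. inventory reconciliation 164 days ago vs limit 120 → not met
6. security system test 101 days ago vs limit 90 → not met
7. responsible-vendor training 739 days ago vs limit 730 → not met
8. liquor liability coverage $1,325,000 < $1,375,000 → not met
Not met: 6 of 8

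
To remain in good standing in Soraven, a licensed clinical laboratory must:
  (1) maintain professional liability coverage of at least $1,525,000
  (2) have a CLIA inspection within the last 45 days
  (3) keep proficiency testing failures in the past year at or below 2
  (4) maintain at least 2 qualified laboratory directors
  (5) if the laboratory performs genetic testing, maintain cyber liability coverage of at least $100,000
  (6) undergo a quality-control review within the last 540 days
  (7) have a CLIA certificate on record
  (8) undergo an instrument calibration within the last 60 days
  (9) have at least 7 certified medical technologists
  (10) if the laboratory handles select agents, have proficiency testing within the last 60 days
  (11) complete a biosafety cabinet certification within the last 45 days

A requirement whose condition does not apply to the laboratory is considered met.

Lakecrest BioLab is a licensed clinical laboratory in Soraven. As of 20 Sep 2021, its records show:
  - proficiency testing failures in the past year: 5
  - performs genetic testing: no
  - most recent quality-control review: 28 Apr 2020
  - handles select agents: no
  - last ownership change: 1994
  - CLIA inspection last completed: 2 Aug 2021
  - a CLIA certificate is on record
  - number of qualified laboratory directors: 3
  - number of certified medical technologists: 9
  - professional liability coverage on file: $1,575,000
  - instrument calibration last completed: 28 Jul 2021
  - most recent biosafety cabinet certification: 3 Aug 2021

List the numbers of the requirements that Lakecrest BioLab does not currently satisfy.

1. professional liability coverage $1,575,000 ≥ $1,525,000 → met
2. CLIA inspection 49 days ago vs limit 45 → not met
3. proficiency testing failures in the past year 5 > 2 → not met
4. qualified laboratory directors 3 ≥ 2 → met
5. condition 'performs genetic testing' does not hold → requirement n/a → met
6. quality-control review 510 days ago vs limit 540 → met
7. CLIA certificate present → met
8. instrument calibration 54 days ago vs limit 60 → met
9. certified medical technologists 9 ≥ 7 → met
10. condition 'handles select agents' does not hold → requirement n/a → met
11. biosafety cabinet certification 48 days ago vs limit 45 → not met
Not met: 2, 3, 11

2, 3, 11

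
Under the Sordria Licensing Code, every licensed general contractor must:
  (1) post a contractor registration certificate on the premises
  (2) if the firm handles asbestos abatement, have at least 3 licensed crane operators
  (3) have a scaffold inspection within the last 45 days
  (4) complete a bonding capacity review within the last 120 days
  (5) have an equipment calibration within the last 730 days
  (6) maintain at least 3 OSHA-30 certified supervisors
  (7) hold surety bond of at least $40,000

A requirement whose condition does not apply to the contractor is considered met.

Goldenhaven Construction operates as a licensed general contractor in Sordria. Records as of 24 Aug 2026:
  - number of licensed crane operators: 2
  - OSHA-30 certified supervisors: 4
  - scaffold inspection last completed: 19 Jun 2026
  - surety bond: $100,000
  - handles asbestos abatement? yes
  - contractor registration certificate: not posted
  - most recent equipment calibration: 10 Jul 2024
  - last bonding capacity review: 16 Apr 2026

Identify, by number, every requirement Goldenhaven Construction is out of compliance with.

1, 2, 3, 4, 5

1. contractor registration certificate absent → not met
2. condition 'handles asbestos abatement' holds; licensed crane operators 2 < 3 → not met
3. scaffold inspection 66 days ago vs limit 45 → not met
4. bonding capacity review 130 days ago vs limit 120 → not met
5. equipment calibration 775 days ago vs limit 730 → not met
6. OSHA-30 certified supervisors 4 ≥ 3 → met
7. surety bond $100,000 ≥ $40,000 → met
Not met: 1, 2, 3, 4, 5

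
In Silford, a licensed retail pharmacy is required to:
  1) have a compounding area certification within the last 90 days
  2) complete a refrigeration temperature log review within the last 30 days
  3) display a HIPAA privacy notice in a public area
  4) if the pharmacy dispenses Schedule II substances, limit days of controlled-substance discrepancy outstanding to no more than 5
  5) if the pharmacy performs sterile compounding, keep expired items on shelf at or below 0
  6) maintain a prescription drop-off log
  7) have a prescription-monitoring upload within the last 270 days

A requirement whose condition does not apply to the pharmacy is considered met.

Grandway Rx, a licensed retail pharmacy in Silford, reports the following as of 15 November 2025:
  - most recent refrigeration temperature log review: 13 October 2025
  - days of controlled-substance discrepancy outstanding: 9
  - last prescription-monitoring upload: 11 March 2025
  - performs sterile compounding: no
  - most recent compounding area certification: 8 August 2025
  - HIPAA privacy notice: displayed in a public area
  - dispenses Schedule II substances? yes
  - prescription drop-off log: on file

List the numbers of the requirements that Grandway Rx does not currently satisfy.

1, 2, 4

1. compounding area certification 99 days ago vs limit 90 → not met
2. refrigeration temperature log review 33 days ago vs limit 30 → not met
3. HIPAA privacy notice present → met
4. condition 'dispenses Schedule II substances' holds; days of controlled-substance discrepancy outstanding 9 > 5 → not met
5. condition 'performs sterile compounding' does not hold → requirement n/a → met
6. prescription drop-off log present → met
7. prescription-monitoring upload 249 days ago vs limit 270 → met
Not met: 1, 2, 4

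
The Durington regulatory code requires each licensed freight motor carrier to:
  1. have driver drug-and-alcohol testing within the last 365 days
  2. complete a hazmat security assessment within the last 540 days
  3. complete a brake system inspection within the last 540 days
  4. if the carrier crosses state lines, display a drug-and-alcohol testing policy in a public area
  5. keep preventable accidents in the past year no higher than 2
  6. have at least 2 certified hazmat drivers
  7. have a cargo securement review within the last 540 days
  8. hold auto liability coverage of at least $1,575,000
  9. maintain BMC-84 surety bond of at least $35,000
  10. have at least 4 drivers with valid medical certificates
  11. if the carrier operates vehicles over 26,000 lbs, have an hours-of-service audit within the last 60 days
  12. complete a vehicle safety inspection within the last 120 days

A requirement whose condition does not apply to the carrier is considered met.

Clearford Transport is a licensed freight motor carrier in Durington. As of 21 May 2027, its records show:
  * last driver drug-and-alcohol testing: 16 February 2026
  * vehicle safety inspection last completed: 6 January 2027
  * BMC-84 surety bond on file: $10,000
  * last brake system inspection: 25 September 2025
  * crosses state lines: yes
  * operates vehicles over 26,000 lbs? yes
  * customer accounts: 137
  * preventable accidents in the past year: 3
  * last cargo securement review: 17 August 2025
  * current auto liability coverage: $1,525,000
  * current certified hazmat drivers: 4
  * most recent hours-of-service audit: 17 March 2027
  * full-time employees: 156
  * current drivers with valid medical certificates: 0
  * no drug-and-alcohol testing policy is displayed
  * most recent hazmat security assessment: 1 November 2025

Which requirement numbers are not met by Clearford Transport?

1, 2, 3, 4, 5, 7, 8, 9, 10, 11, 12

1. driver drug-and-alcohol testing 459 days ago vs limit 365 → not met
2. hazmat security assessment 566 days ago vs limit 540 → not met
3. brake system inspection 603 days ago vs limit 540 → not met
4. condition 'crosses state lines' holds; drug-and-alcohol testing policy absent → not met
5. preventable accidents in the past year 3 > 2 → not met
6. certified hazmat drivers 4 ≥ 2 → met
7. cargo securement review 642 days ago vs limit 540 → not met
8. auto liability coverage $1,525,000 < $1,575,000 → not met
9. BMC-84 surety bond $10,000 < $35,000 → not met
10. drivers with valid medical certificates 0 < 4 → not met
11. condition 'operates vehicles over 26,000 lbs' holds; hours-of-service audit 65 days ago vs limit 60 → not met
12. vehicle safety inspection 135 days ago vs limit 120 → not met
Not met: 1, 2, 3, 4, 5, 7, 8, 9, 10, 11, 12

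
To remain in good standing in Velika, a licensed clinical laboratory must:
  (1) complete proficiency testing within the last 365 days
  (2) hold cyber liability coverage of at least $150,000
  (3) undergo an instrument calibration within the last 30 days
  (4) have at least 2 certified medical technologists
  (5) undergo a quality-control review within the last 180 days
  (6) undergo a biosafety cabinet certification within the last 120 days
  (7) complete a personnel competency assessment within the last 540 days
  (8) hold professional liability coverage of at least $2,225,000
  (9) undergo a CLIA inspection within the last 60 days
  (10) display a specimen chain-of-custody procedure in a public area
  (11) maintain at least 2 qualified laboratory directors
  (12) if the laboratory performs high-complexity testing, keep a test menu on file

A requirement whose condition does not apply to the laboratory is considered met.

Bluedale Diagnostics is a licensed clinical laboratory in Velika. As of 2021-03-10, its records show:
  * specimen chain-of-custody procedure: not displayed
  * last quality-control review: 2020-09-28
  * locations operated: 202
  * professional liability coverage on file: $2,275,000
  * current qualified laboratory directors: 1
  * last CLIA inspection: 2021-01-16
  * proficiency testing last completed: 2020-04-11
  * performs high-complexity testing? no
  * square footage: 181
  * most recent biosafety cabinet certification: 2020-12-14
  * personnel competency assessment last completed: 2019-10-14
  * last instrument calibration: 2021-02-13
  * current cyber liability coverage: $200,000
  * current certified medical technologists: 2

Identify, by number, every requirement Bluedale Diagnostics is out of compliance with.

1. proficiency testing 333 days ago vs limit 365 → met
2. cyber liability coverage $200,000 ≥ $150,000 → met
3. instrument calibration 25 days ago vs limit 30 → met
4. certified medical technologists 2 ≥ 2 → met
5. quality-control review 163 days ago vs limit 180 → met
6. biosafety cabinet certification 86 days ago vs limit 120 → met
7. personnel competency assessment 513 days ago vs limit 540 → met
8. professional liability coverage $2,275,000 ≥ $2,225,000 → met
9. CLIA inspection 53 days ago vs limit 60 → met
10. specimen chain-of-custody procedure absent → not met
11. qualified laboratory directors 1 < 2 → not met
12. condition 'performs high-complexity testing' does not hold → requirement n/a → met
Not met: 10, 11

10, 11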